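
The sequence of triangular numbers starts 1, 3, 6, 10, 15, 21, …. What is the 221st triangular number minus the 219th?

441

221·222/2 = 24531 and 219·220/2 = 24090.
Difference: 24531 − 24090 = 441.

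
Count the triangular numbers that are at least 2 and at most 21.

5

The n-th triangular number is n(n+1)/2.
Smallest index with value ≥ 2: n = 2 (giving 3).
Largest index with value ≤ 21: n = 6 (giving 21).
Indices 2 through 6: 5 terms.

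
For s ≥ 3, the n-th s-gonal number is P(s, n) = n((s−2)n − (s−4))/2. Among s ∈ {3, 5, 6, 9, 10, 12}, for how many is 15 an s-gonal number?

s = 3: P(3, 5) = 15. ✓
s = 5: P(5, 3) = 12 and P(5, 4) = 22; 15 is not s-gonal.
s = 6: P(6, 3) = 15. ✓
s = 9: P(9, 2) = 9 and P(9, 3) = 24; 15 is not s-gonal.
s = 10: P(10, 2) = 10 and P(10, 3) = 27; 15 is not s-gonal.
s = 12: P(12, 2) = 12 and P(12, 3) = 33; 15 is not s-gonal.
Hits: s ∈ {3, 6} → 2.

2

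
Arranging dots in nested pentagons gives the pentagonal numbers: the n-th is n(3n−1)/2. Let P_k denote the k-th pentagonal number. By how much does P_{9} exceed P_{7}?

9·(3·9 − 1)/2 = 117 and 7·(3·7 − 1)/2 = 70.
Difference: 117 − 70 = 47.

47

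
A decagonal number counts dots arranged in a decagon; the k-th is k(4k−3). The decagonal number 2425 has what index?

Set n(4n−3) = 2425, giving 4n² − 3n − 2425 = 0.
The discriminant is 9 + 16·2425 = 38809, and √38809 = 197.
So n = (3 + 197) / 8 = 200/8 = 25.
Check: 25·(4·25 − 3) = 2425. ✓

25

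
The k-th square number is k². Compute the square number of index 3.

The 3rd square number is n² with n = 3.
3² = 9.

9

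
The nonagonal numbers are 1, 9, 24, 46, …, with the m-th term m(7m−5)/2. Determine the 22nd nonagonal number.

1639

22·(7·22 − 5)/2 = 22·149/2 = 1639.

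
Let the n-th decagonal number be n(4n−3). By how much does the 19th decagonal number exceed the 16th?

411

19·(4·19 − 3) = 1387 and 16·(4·16 − 3) = 976.
Difference: 1387 − 976 = 411.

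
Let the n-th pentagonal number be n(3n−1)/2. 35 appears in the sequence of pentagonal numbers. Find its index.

5

Set n(3n−1)/2 = 35, giving 3n² − n − 70 = 0.
So n = (1 + 29) / 6 = 30/6 = 5.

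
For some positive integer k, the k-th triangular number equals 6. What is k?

Set n(n+1)/2 = 6, giving n² + n − 12 = 0.
The discriminant is 1 + 8·6 = 49, and √49 = 7.
So n = (-1 + 7) / 2 = 6/2 = 3.

3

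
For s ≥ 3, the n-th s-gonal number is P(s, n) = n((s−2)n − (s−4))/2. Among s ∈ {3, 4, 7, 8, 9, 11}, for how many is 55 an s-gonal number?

s = 3: P(3, 10) = 55. ✓
s = 4: P(4, 7) = 49 and P(4, 8) = 64; 55 is not s-gonal.
s = 7: P(7, 5) = 55. ✓
s = 8: P(8, 4) = 40 and P(8, 5) = 65; 55 is not s-gonal.
s = 9: P(9, 4) = 46 and P(9, 5) = 75; 55 is not s-gonal.
s = 11: P(11, 3) = 30 and P(11, 4) = 58; 55 is not s-gonal.
Hits: s ∈ {3, 7} → 2.

2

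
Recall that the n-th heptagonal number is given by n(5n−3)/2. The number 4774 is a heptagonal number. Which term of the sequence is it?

Set n(5n−3)/2 = 4774, giving 5n² − 3n − 9548 = 0.
The discriminant is 9 + 40·4774 = 190969, and √190969 = 437.
So n = (3 + 437) / 10 = 440/10 = 44.

44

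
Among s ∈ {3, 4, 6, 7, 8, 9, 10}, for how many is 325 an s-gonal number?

3

s = 3: P(3, 25) = 325. ✓
s = 4: P(4, 18) = 324 and P(4, 19) = 361; 325 is not s-gonal.
s = 6: P(6, 13) = 325. ✓
s = 7: P(7, 11) = 286 and P(7, 12) = 342; 325 is not s-gonal.
s = 8: P(8, 10) = 280 and P(8, 11) = 341; 325 is not s-gonal.
s = 9: P(9, 10) = 325. ✓
s = 10: P(10, 9) = 297 and P(10, 10) = 370; 325 is not s-gonal.
Hits: s ∈ {3, 6, 9} → 3.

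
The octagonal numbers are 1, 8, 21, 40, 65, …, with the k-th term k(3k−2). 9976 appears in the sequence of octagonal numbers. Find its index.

Set n(3n−2) = 9976, giving 3n² − 2n − 9976 = 0.
The discriminant is 4 + 12·9976 = 119716, and √119716 = 346.
So n = (2 + 346) / 6 = 348/6 = 58.
Check: 58·(3·58 − 2) = 9976. ✓

58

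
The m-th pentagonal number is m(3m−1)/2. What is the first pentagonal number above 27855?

28085

Solve n(3n−1)/2 > 27855 for integer n.
The largest n with value ≤ 27855 is 136 (since 27676 ≤ 27855 < 28085), so the first above is n = 137, value 28085.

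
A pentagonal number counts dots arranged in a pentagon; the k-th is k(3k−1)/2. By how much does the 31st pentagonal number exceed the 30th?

Consecutive pentagonal numbers differ by 3n − 2: here 3·31 − 2 = 91.

91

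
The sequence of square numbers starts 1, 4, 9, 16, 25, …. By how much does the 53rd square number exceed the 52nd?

n² − (n−1)² = 2n − 1, so 53² − 52² = 2·53 − 1 = 105.

105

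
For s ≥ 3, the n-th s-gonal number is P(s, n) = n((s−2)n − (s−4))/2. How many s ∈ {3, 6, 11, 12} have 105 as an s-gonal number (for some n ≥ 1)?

2

s = 3: P(3, 14) = 105. ✓
s = 6: P(6, 7) = 91 and P(6, 8) = 120; 105 is not s-gonal.
s = 11: P(11, 5) = 95 and P(11, 6) = 141; 105 is not s-gonal.
s = 12: P(12, 5) = 105. ✓
Hits: s ∈ {3, 12} → 2.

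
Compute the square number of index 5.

25

The 5th square number is n² with n = 5.
5² = 25.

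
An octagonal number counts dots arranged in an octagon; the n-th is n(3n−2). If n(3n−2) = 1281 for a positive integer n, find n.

21

Set n(3n−2) = 1281, giving 3n² − 2n − 1281 = 0.
The discriminant is 4 + 12·1281 = 15376, and √15376 = 124.
So n = (2 + 124) / 6 = 126/6 = 21.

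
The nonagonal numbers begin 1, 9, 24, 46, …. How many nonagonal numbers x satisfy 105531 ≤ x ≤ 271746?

106

The n-th nonagonal number is n(7n−5)/2.
Smallest index with value ≥ 105531: n = 174 (giving 105531).
Largest index with value ≤ 271746: n = 279 (giving 271746).
Indices 174 through 279: 106 terms.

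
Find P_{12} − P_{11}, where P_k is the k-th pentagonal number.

Consecutive pentagonal numbers differ by 3n − 2: here 3·12 − 2 = 34.

34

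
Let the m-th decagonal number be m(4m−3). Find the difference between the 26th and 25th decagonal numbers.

201

Consecutive decagonal numbers differ by 8n − 7: here 8·26 − 7 = 201.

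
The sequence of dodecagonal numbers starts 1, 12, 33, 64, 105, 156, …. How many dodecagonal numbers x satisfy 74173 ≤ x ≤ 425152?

170

The n-th dodecagonal number is n(5n−4).
Smallest index with value ≥ 74173: n = 123 (giving 75153).
Largest index with value ≤ 425152: n = 292 (giving 425152).
Indices 123 through 292: 170 terms.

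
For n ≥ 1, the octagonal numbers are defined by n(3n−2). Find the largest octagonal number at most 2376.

Solve n(3n−2) ≤ 2376 for integer n.
n = 28 gives 2296 ≤ 2376, while n = 29 gives 2465 > 2376; so the answer is 2296.

2296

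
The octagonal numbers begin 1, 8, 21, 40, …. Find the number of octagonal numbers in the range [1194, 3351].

The n-th octagonal number is n(3n−2).
Smallest index with value ≥ 1194: n = 21 (giving 1281).
Largest index with value ≤ 3351: n = 33 (giving 3201).
Indices 21 through 33: 13 terms.

13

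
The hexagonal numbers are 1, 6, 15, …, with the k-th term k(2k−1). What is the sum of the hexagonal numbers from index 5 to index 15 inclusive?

2310

Σ i(2i−1) = 2Σi² − Σi over i = 5..15.
Σi = 120 − 10 = 110 and Σi² = 1240 − 30 = 1210.
2·1210 − 1·110 = 2310.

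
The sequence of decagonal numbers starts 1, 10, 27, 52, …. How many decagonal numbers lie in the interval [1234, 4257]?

The n-th decagonal number is n(4n−3).
Smallest index with value ≥ 1234: n = 18 (giving 1242).
Largest index with value ≤ 4257: n = 33 (giving 4257).
Indices 18 through 33: 16 terms.

16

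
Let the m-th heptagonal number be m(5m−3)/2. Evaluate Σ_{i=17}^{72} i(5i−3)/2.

310072

Σ i(5i−3)/2 = (5Σi² − 3Σi) / 2 over i = 17..72.
Σi = 2628 − 136 = 2492 and Σi² = 127020 − 1496 = 125524.
(5·125524 − 3·2492) / 2 = 620144/2 = 310072.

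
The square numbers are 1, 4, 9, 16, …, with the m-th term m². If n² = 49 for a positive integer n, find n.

7

We need n² = 49, so n = √49 = 7.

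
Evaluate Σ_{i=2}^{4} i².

Σ_{i=2}^{4} i² = 30 − 1 = 29.

29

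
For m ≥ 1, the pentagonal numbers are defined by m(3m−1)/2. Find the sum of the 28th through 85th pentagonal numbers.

Σ i(3i−1)/2 = (3Σi² − Σi) / 2 over i = 28..85.
Σi = 3655 − 378 = 3277 and Σi² = 208335 − 6930 = 201405.
(3·201405 − 1·3277) / 2 = 600938/2 = 300469.

300469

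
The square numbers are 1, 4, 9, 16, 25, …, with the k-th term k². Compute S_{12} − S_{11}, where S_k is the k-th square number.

23

n² − (n−1)² = 2n − 1, so 12² − 11² = 2·12 − 1 = 23.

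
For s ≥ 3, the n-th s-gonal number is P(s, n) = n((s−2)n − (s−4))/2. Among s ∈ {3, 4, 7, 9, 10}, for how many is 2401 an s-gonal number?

s = 3: P(3, 68) = 2346 and P(3, 69) = 2415; 2401 is not s-gonal.
s = 4: P(4, 49) = 2401. ✓
s = 7: P(7, 31) = 2356 and P(7, 32) = 2512; 2401 is not s-gonal.
s = 9: P(9, 26) = 2301 and P(9, 27) = 2484; 2401 is not s-gonal.
s = 10: P(10, 24) = 2232 and P(10, 25) = 2425; 2401 is not s-gonal.
Hits: s ∈ {4} → 1.

1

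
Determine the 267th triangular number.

35778

The 267th triangular number is n(n+1)/2 with n = 267.
267·268/2 = 71556/2 = 35778.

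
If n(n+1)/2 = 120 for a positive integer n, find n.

Set n(n+1)/2 = 120, giving n² + n − 240 = 0.
The discriminant is 1 + 8·120 = 961, and √961 = 31.
So n = (-1 + 31) / 2 = 30/2 = 15.

15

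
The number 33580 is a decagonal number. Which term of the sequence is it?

Set n(4n−3) = 33580, giving 4n² − 3n − 33580 = 0.
The discriminant is 9 + 16·33580 = 537289, and √537289 = 733.
So n = (3 + 733) / 8 = 736/8 = 92.

92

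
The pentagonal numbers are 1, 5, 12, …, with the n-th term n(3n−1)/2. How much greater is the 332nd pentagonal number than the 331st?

Consecutive pentagonal numbers differ by 3n − 2: here 3·332 − 2 = 994.

994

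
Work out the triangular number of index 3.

The 3rd triangular number is n(n+1)/2 with n = 3.
3·4/2 = 12/2 = 6.

6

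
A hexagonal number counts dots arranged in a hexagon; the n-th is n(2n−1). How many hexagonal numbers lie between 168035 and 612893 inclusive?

The n-th hexagonal number is n(2n−1).
Smallest index with value ≥ 168035: n = 291 (giving 169071).
Largest index with value ≤ 612893: n = 553 (giving 611065).
Indices 291 through 553: 263 terms.

263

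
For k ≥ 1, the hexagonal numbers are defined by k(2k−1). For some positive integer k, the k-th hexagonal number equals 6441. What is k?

57

Set n(2n−1) = 6441, giving 2n² − n − 6441 = 0.
The discriminant is 1 + 8·6441 = 51529, and √51529 = 227.
So n = (1 + 227) / 4 = 228/4 = 57.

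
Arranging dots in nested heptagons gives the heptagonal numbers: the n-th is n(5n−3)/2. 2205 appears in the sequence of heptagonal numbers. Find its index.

30

Set n(5n−3)/2 = 2205, giving 5n² − 3n − 4410 = 0.
The discriminant is 9 + 40·2205 = 88209, and √88209 = 297.
So n = (3 + 297) / 10 = 300/10 = 30.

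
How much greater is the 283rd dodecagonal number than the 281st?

283·(5·283 − 4) = 399313 and 281·(5·281 − 4) = 393681.
Difference: 399313 − 393681 = 5632.

5632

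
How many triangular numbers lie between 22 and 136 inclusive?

10

The n-th triangular number is n(n+1)/2.
Smallest index with value ≥ 22: n = 7 (giving 28).
Largest index with value ≤ 136: n = 16 (giving 136).
Indices 7 through 16: 10 terms.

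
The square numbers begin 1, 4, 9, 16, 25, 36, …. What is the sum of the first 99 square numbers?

328350

Σ_{i=1}^{99} i² = 99·100·199/6 = 328350.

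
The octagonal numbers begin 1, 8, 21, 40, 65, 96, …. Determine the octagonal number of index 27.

2133

The 27th octagonal number is n(3n−2) with n = 27.
27·(3·27 − 2) = 27·79 = 2133.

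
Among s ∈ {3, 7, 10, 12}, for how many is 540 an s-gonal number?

s = 3: P(3, 32) = 528 and P(3, 33) = 561; 540 is not s-gonal.
s = 7: P(7, 15) = 540. ✓
s = 10: P(10, 12) = 540. ✓
s = 12: P(12, 10) = 460 and P(12, 11) = 561; 540 is not s-gonal.
Hits: s ∈ {7, 10} → 2.

2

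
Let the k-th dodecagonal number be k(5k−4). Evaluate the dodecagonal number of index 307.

470017

307·(5·307 − 4) = 307·1531 = 470017.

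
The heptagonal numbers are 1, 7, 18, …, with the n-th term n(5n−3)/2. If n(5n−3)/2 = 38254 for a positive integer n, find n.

124

Set n(5n−3)/2 = 38254, giving 5n² − 3n − 76508 = 0.
The discriminant is 9 + 40·38254 = 1530169, and √1530169 = 1237.
So n = (3 + 1237) / 10 = 1240/10 = 124.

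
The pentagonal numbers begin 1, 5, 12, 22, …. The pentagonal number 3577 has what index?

Set n(3n−1)/2 = 3577, giving 3n² − n − 7154 = 0.
The discriminant is 1 + 24·3577 = 85849, and √85849 = 293.
So n = (1 + 293) / 6 = 294/6 = 49.

49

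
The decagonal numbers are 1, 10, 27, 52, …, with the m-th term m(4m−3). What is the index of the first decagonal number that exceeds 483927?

Solve n(4n−3) > 483927 for integer n.
The largest n with value ≤ 483927 is 348 (since 483372 ≤ 483927 < 486157), so the first above is n = 349, value 486157.

349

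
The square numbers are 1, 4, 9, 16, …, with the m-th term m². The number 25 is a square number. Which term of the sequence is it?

We need n² = 25, so n = √25 = 5.

5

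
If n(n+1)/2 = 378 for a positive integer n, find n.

Set n(n+1)/2 = 378, giving n² + n − 756 = 0.
The discriminant is 1 + 8·378 = 3025, and √3025 = 55.
So n = (-1 + 55) / 2 = 54/2 = 27.

27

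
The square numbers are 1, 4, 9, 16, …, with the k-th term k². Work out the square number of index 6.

The 6th square number is n² with n = 6.
6² = 36.

36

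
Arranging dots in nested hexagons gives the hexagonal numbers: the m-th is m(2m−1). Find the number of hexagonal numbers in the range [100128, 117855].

The n-th hexagonal number is n(2n−1).
Smallest index with value ≥ 100128: n = 224 (giving 100128).
Largest index with value ≤ 117855: n = 243 (giving 117855).
Indices 224 through 243: 20 terms.

20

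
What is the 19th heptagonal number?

The 19th heptagonal number is n(5n−3)/2 with n = 19.
19·(5·19 − 3)/2 = 19·92/2 = 19·46 = 874.

874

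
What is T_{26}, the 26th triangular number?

The 26th triangular number is n(n+1)/2 with n = 26.
26·27/2 = 702/2 = 351.

351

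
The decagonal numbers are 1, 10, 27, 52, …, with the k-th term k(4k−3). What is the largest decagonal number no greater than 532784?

Solve n(4n−3) ≤ 532784 for integer n.
n = 365 gives 531805 ≤ 532784, while n = 366 gives 534726 > 532784; so the answer is 531805.

531805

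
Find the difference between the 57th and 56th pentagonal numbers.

169

Consecutive pentagonal numbers differ by 3n − 2: here 3·57 − 2 = 169.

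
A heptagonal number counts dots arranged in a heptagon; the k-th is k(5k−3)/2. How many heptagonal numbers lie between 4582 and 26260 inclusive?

The n-th heptagonal number is n(5n−3)/2.
Smallest index with value ≥ 4582: n = 44 (giving 4774).
Largest index with value ≤ 26260: n = 102 (giving 25857).
Indices 44 through 102: 59 terms.

59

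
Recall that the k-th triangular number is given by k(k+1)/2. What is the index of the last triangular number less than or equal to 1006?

44

Solve n(n+1)/2 ≤ 1006 for integer n.
n = 44 gives 990 ≤ 1006, while n = 45 gives 1035 > 1006; so the answer is index 44.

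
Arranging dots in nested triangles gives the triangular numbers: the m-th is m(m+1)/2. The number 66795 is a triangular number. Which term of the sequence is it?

Set n(n+1)/2 = 66795, giving n² + n − 133590 = 0.
The discriminant is 1 + 8·66795 = 534361, and √534361 = 731.
So n = (-1 + 731) / 2 = 730/2 = 365.

365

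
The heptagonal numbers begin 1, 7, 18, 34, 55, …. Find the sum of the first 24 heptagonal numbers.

Σ i(5i−3)/2 = (5Σi² − 3Σi) / 2 over i = 1..24.
Σi = 300 and Σi² = 4900.
(5·4900 − 3·300) / 2 = 23600/2 = 11800.

11800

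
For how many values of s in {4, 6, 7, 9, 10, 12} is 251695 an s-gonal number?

s = 4: P(4, 501) = 251001 and P(4, 502) = 252004; 251695 is not s-gonal.
s = 6: P(6, 355) = 251695. ✓
s = 7: P(7, 317) = 250747 and P(7, 318) = 252333; 251695 is not s-gonal.
s = 9: P(9, 268) = 250714 and P(9, 269) = 252591; 251695 is not s-gonal.
s = 10: P(10, 251) = 251251 and P(10, 252) = 253260; 251695 is not s-gonal.
s = 12: P(12, 224) = 249984 and P(12, 225) = 252225; 251695 is not s-gonal.
Hits: s ∈ {6} → 1.

1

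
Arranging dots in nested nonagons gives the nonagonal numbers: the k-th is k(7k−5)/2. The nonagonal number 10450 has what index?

Set n(7n−5)/2 = 10450, giving 7n² − 5n − 20900 = 0.
So n = (5 + 765) / 14 = 770/14 = 55.

55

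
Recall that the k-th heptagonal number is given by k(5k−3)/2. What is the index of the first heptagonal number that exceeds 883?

Solve n(5n−3)/2 > 883 for integer n.
The largest n with value ≤ 883 is 19 (since 874 ≤ 883 < 970), so the first above is n = 20, value 970.

20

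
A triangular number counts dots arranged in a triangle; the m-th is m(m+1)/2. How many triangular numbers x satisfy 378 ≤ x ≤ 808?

13

The n-th triangular number is n(n+1)/2.
Smallest index with value ≥ 378: n = 27 (giving 378).
Largest index with value ≤ 808: n = 39 (giving 780).
Indices 27 through 39: 13 terms.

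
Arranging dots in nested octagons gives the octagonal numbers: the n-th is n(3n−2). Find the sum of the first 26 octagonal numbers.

17901

Σ i(3i−2) = 3Σi² − 2Σi over i = 1..26.
Σi = 351 and Σi² = 6201.
3·6201 − 2·351 = 17901.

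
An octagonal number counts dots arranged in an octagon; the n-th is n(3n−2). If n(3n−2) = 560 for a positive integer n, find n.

14

Set n(3n−2) = 560, giving 3n² − 2n − 560 = 0.
The discriminant is 4 + 12·560 = 6724, and √6724 = 82.
So n = (2 + 82) / 6 = 84/6 = 14.
Check: 14·(3·14 − 2) = 560. ✓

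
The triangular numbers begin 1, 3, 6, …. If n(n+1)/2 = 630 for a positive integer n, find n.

Set n(n+1)/2 = 630, giving n² + n − 1260 = 0.
The discriminant is 1 + 8·630 = 5041, and √5041 = 71.
So n = (-1 + 71) / 2 = 70/2 = 35.

35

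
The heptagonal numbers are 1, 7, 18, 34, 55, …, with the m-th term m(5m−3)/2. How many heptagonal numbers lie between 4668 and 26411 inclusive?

The n-th heptagonal number is n(5n−3)/2.
Smallest index with value ≥ 4668: n = 44 (giving 4774).
Largest index with value ≤ 26411: n = 103 (giving 26368).
Indices 44 through 103: 60 terms.

60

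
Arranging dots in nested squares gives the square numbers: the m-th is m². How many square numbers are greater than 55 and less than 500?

The n-th square number is n².
Smallest index with value > 55: n = 8 (giving 64).
Largest index with value < 500: n = 22 (giving 484).
Indices 8 through 22: 15 terms.

15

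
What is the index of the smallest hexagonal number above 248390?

Solve n(2n−1) > 248390 for integer n.
The largest n with value ≤ 248390 is 352 (since 247456 ≤ 248390 < 248865), so the first above is n = 353, value 248865.

353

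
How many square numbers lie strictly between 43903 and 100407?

107

The n-th square number is n².
Smallest index with value > 43903: n = 210 (giving 44100).
Largest index with value < 100407: n = 316 (giving 99856).
Indices 210 through 316: 107 terms.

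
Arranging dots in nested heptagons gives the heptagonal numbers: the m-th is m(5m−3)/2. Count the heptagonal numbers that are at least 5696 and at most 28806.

59

The n-th heptagonal number is n(5n−3)/2.
Smallest index with value ≥ 5696: n = 49 (giving 5929).
Largest index with value ≤ 28806: n = 107 (giving 28462).
Indices 49 through 107: 59 terms.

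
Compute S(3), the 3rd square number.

9

The 3rd square number is n² with n = 3.
3² = 9.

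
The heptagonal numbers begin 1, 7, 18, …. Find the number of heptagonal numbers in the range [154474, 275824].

The n-th heptagonal number is n(5n−3)/2.
Smallest index with value ≥ 154474: n = 249 (giving 154629).
Largest index with value ≤ 275824: n = 332 (giving 275062).
Indices 249 through 332: 84 terms.

84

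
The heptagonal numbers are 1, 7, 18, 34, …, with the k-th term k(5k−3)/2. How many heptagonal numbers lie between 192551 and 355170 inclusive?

The n-th heptagonal number is n(5n−3)/2.
Smallest index with value ≥ 192551: n = 278 (giving 192793).
Largest index with value ≤ 355170: n = 377 (giving 354757).
Indices 278 through 377: 100 terms.

100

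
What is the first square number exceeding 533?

Solve n² > 533 for integer n.
The largest n with value ≤ 533 is 23 (since 529 ≤ 533 < 576), so the first above is n = 24, value 576.

576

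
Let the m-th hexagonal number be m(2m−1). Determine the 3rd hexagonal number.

3·(2·3 − 1) = 3·5 = 15.

15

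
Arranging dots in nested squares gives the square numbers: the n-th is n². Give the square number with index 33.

1089

The 33rd square number is n² with n = 33.
33² = 1089.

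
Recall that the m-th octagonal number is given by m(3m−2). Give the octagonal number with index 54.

The 54th octagonal number is n(3n−2) with n = 54.
54·(3·54 − 2) = 54·160 = 8640.

8640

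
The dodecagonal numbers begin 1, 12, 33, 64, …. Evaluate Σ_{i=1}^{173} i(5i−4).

8644291

Σ i(5i−4) = 5Σi² − 4Σi over i = 1..173.
Σi = 15051 and Σi² = 1740899.
5·1740899 − 4·15051 = 8644291.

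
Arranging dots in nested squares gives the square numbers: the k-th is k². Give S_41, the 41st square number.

1681

The 41st square number is n² with n = 41.
41² = 1681.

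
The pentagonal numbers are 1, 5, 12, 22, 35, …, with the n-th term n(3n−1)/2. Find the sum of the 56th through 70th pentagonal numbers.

Σ i(3i−1)/2 = (3Σi² − Σi) / 2 over i = 56..70.
Σi = 2485 − 1540 = 945 and Σi² = 116795 − 56980 = 59815.
(3·59815 − 1·945) / 2 = 178500/2 = 89250.

89250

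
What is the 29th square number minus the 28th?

57

n² − (n−1)² = 2n − 1, so 29² − 28² = 2·29 − 1 = 57.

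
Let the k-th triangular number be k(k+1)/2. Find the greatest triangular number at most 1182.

1176

Solve n(n+1)/2 ≤ 1182 for integer n.
n = 48 gives 1176 ≤ 1182, while n = 49 gives 1225 > 1182; so the answer is 1176.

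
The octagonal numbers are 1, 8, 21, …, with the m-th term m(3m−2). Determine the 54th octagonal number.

8640

54·(3·54 − 2) = 54·160 = 8640.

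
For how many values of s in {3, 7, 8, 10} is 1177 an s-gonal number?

s = 3: P(3, 48) = 1176 and P(3, 49) = 1225; 1177 is not s-gonal.
s = 7: P(7, 22) = 1177. ✓
s = 8: P(8, 20) = 1160 and P(8, 21) = 1281; 1177 is not s-gonal.
s = 10: P(10, 17) = 1105 and P(10, 18) = 1242; 1177 is not s-gonal.
Hits: s ∈ {7} → 1.

1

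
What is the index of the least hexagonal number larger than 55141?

Solve n(2n−1) > 55141 for integer n.
The largest n with value ≤ 55141 is 166 (since 54946 ≤ 55141 < 55611), so the first above is n = 167, value 55611.

167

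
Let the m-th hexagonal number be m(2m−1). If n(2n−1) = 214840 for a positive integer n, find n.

328

Set n(2n−1) = 214840, giving 2n² − n − 214840 = 0.
So n = (1 + 1311) / 4 = 1312/4 = 328.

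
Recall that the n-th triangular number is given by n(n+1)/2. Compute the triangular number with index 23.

276

23·24/2 = 552/2 = 276.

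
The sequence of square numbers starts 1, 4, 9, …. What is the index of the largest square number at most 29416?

171

Solve n² ≤ 29416 for integer n.
n = 171 gives 29241 ≤ 29416, while n = 172 gives 29584 > 29416; so the answer is index 171.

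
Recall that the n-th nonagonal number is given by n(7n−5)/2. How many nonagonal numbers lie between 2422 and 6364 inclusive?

17

The n-th nonagonal number is n(7n−5)/2.
Smallest index with value ≥ 2422: n = 27 (giving 2484).
Largest index with value ≤ 6364: n = 43 (giving 6364).
Indices 27 through 43: 17 terms.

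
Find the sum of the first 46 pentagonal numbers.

Σ i(3i−1)/2 = (3Σi² − Σi) / 2 over i = 1..46.
Σi = 1081 and Σi² = 33511.
(3·33511 − 1·1081) / 2 = 99452/2 = 49726.

49726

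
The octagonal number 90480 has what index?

Set n(3n−2) = 90480, giving 3n² − 2n − 90480 = 0.
The discriminant is 4 + 12·90480 = 1085764, and √1085764 = 1042.
So n = (2 + 1042) / 6 = 1044/6 = 174.
Check: 174·(3·174 − 2) = 90480. ✓

174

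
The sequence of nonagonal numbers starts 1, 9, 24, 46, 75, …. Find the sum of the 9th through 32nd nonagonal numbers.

Σ i(7i−5)/2 = (7Σi² − 5Σi) / 2 over i = 9..32.
Σi = 528 − 36 = 492 and Σi² = 11440 − 204 = 11236.
(7·11236 − 5·492) / 2 = 76192/2 = 38096.

38096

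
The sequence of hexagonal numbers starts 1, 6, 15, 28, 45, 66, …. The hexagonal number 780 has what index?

20

Set n(2n−1) = 780, giving 2n² − n − 780 = 0.
The discriminant is 1 + 8·780 = 6241, and √6241 = 79.
So n = (1 + 79) / 4 = 80/4 = 20.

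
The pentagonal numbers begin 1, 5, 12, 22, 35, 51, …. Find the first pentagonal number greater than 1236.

1247

Solve n(3n−1)/2 > 1236 for integer n.
The largest n with value ≤ 1236 is 28 (since 1162 ≤ 1236 < 1247), so the first above is n = 29, value 1247.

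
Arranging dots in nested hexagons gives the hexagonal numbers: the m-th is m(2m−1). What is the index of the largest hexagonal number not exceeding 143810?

268

Solve n(2n−1) ≤ 143810 for integer n.
n = 268 gives 143380 ≤ 143810, while n = 269 gives 144453 > 143810; so the answer is index 268.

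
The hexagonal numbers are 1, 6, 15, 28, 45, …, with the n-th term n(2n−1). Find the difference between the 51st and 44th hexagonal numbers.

1323

51·(2·51 − 1) = 5151 and 44·(2·44 − 1) = 3828.
Difference: 5151 − 3828 = 1323.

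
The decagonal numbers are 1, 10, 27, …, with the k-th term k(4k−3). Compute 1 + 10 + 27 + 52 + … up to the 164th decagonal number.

5894570

Σ i(4i−3) = 4Σi² − 3Σi over i = 1..164.
Σi = 13530 and Σi² = 1483790.
4·1483790 − 3·13530 = 5894570.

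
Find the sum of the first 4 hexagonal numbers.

50

Σ i(2i−1) = 2Σi² − Σi over i = 1..4.
Σi = 10 and Σi² = 30.
2·30 − 1·10 = 50.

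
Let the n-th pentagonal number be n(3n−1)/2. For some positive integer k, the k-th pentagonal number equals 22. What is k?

4

Set n(3n−1)/2 = 22, giving 3n² − n − 44 = 0.
The discriminant is 1 + 24·22 = 529, and √529 = 23.
So n = (1 + 23) / 6 = 24/6 = 4.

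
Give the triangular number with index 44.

990

44·45/2 = 1980/2 = 990.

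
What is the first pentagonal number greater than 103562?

Solve n(3n−1)/2 > 103562 for integer n.
The largest n with value ≤ 103562 is 262 (since 102835 ≤ 103562 < 103622), so the first above is n = 263, value 103622.

103622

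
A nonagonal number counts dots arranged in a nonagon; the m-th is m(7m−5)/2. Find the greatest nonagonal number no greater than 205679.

Solve n(7n−5)/2 ≤ 205679 for integer n.
n = 242 gives 204369 ≤ 205679, while n = 243 gives 206064 > 205679; so the answer is 204369.

204369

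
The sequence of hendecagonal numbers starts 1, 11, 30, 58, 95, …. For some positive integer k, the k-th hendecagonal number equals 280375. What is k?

Set n(9n−7)/2 = 280375, giving 9n² − 7n − 560750 = 0.
So n = (7 + 4493) / 18 = 4500/18 = 250.

250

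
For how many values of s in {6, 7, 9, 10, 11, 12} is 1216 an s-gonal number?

s = 6: P(6, 24) = 1128 and P(6, 25) = 1225; 1216 is not s-gonal.
s = 7: P(7, 22) = 1177 and P(7, 23) = 1288; 1216 is not s-gonal.
s = 9: P(9, 19) = 1216. ✓
s = 10: P(10, 17) = 1105 and P(10, 18) = 1242; 1216 is not s-gonal.
s = 11: P(11, 16) = 1096 and P(11, 17) = 1241; 1216 is not s-gonal.
s = 12: P(12, 16) = 1216. ✓
Hits: s ∈ {9, 12} → 2.

2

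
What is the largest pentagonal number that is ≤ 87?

Solve n(3n−1)/2 ≤ 87 for integer n.
n = 7 gives 70 ≤ 87, while n = 8 gives 92 > 87; so the answer is 70.

70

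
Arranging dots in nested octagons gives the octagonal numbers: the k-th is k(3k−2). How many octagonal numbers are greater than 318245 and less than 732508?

The n-th octagonal number is n(3n−2).
Smallest index with value > 318245: n = 327 (giving 320133).
Largest index with value < 732508: n = 494 (giving 731120).
Indices 327 through 494: 168 terms.

168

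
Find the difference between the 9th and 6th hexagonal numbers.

9·(2·9 − 1) = 153 and 6·(2·6 − 1) = 66.
Difference: 153 − 66 = 87.

87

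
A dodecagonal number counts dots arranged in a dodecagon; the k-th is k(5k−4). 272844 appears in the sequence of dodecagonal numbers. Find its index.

234

Set n(5n−4) = 272844, giving 5n² − 4n − 272844 = 0.
The discriminant is 16 + 20·272844 = 5456896, and √5456896 = 2336.
So n = (4 + 2336) / 10 = 2340/10 = 234.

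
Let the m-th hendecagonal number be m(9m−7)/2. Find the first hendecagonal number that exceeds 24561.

Solve n(9n−7)/2 > 24561 for integer n.
The largest n with value ≤ 24561 is 74 (since 24383 ≤ 24561 < 25050), so the first above is n = 75, value 25050.

25050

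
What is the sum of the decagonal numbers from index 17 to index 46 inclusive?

Σ i(4i−3) = 4Σi² − 3Σi over i = 17..46.
Σi = 1081 − 136 = 945 and Σi² = 33511 − 1496 = 32015.
4·32015 − 3·945 = 125225.

125225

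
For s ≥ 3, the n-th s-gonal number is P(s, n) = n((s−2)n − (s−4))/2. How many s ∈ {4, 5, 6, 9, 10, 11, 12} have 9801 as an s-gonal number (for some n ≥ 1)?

2

s = 4: P(4, 99) = 9801. ✓
s = 5: P(5, 81) = 9801. ✓
s = 6: P(6, 70) = 9730 and P(6, 71) = 10011; 9801 is not s-gonal.
s = 9: P(9, 53) = 9699 and P(9, 54) = 10071; 9801 is not s-gonal.
s = 10: P(10, 49) = 9457 and P(10, 50) = 9850; 9801 is not s-gonal.
s = 11: P(11, 47) = 9776 and P(11, 48) = 10200; 9801 is not s-gonal.
s = 12: P(12, 44) = 9504 and P(12, 45) = 9945; 9801 is not s-gonal.
Hits: s ∈ {4, 5} → 2.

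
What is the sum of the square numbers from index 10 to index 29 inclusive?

8270

Σ_{i=10}^{29} i² = 8555 − 285 = 8270.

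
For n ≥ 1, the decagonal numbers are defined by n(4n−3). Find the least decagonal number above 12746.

Solve n(4n−3) > 12746 for integer n.
The largest n with value ≤ 12746 is 56 (since 12376 ≤ 12746 < 12825), so the first above is n = 57, value 12825.

12825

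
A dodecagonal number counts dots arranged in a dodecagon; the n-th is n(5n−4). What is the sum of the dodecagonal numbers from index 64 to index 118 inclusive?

2326555

Σ i(5i−4) = 5Σi² − 4Σi over i = 64..118.
Σi = 7021 − 2016 = 5005 and Σi² = 554659 − 85344 = 469315.
5·469315 − 4·5005 = 2326555.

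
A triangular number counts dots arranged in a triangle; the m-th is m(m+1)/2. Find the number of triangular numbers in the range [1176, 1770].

12

The n-th triangular number is n(n+1)/2.
Smallest index with value ≥ 1176: n = 48 (giving 1176).
Largest index with value ≤ 1770: n = 59 (giving 1770).
Indices 48 through 59: 12 terms.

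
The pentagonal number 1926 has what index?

36

Set n(3n−1)/2 = 1926, giving 3n² − n − 3852 = 0.
The discriminant is 1 + 24·1926 = 46225, and √46225 = 215.
So n = (1 + 215) / 6 = 216/6 = 36.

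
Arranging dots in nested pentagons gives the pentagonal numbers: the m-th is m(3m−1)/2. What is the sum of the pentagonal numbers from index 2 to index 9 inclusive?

404

Σ i(3i−1)/2 = (3Σi² − Σi) / 2 over i = 2..9.
Σi = 45 − 1 = 44 and Σi² = 285 − 1 = 284.
(3·284 − 1·44) / 2 = 808/2 = 404.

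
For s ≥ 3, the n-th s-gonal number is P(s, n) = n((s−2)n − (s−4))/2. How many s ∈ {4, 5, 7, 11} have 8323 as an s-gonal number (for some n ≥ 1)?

1

s = 4: P(4, 91) = 8281 and P(4, 92) = 8464; 8323 is not s-gonal.
s = 5: P(5, 74) = 8177 and P(5, 75) = 8400; 8323 is not s-gonal.
s = 7: P(7, 58) = 8323. ✓
s = 11: P(11, 43) = 8170 and P(11, 44) = 8558; 8323 is not s-gonal.
Hits: s ∈ {7} → 1.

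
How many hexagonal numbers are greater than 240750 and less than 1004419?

361

The n-th hexagonal number is n(2n−1).
Smallest index with value > 240750: n = 348 (giving 241860).
Largest index with value < 1004419: n = 708 (giving 1001820).
Indices 348 through 708: 361 terms.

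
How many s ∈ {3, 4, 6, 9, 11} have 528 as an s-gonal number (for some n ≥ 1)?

1

s = 3: P(3, 32) = 528. ✓
s = 4: P(4, 22) = 484 and P(4, 23) = 529; 528 is not s-gonal.
s = 6: P(6, 16) = 496 and P(6, 17) = 561; 528 is not s-gonal.
s = 9: P(9, 12) = 474 and P(9, 13) = 559; 528 is not s-gonal.
s = 11: P(11, 11) = 506 and P(11, 12) = 606; 528 is not s-gonal.
Hits: s ∈ {3} → 1.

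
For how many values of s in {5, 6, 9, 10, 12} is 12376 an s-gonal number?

s = 5: P(5, 91) = 12376. ✓
s = 6: P(6, 78) = 12090 and P(6, 79) = 12403; 12376 is not s-gonal.
s = 9: P(9, 59) = 12036 and P(9, 60) = 12450; 12376 is not s-gonal.
s = 10: P(10, 56) = 12376. ✓
s = 12: P(12, 50) = 12300 and P(12, 51) = 12801; 12376 is not s-gonal.
Hits: s ∈ {5, 10} → 2.

2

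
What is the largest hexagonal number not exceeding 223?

190

Solve n(2n−1) ≤ 223 for integer n.
n = 10 gives 190 ≤ 223, while n = 11 gives 231 > 223; so the answer is 190.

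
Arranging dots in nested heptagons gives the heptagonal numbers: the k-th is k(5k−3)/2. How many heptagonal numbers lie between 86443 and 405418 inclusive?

217

The n-th heptagonal number is n(5n−3)/2.
Smallest index with value ≥ 86443: n = 187 (giving 87142).
Largest index with value ≤ 405418: n = 403 (giving 405418).
Indices 187 through 403: 217 terms.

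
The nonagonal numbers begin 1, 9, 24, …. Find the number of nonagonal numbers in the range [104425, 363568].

The n-th nonagonal number is n(7n−5)/2.
Smallest index with value ≥ 104425: n = 174 (giving 105531).
Largest index with value ≤ 363568: n = 322 (giving 362089).
Indices 174 through 322: 149 terms.

149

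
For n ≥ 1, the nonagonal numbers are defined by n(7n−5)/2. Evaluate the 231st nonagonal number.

The 231st nonagonal number is n(7n−5)/2 with n = 231.
231·(7·231 − 5)/2 = 231·1612/2 = 231·806 = 186186.

186186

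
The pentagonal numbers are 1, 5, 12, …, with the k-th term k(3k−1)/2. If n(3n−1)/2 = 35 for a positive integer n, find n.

5

Set n(3n−1)/2 = 35, giving 3n² − n − 70 = 0.
The discriminant is 1 + 24·35 = 841, and √841 = 29.
So n = (1 + 29) / 6 = 30/6 = 5.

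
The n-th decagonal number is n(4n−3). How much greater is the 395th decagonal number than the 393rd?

395·(4·395 − 3) = 622915 and 393·(4·393 − 3) = 616617.
Difference: 622915 − 616617 = 6298.

6298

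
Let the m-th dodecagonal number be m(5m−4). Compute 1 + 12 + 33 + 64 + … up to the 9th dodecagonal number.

Σ i(5i−4) = 5Σi² − 4Σi over i = 1..9.
Σi = 45 and Σi² = 285.
5·285 − 4·45 = 1245.

1245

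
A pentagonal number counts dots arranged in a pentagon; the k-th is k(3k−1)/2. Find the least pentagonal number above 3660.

Solve n(3n−1)/2 > 3660 for integer n.
The largest n with value ≤ 3660 is 49 (since 3577 ≤ 3660 < 3725), so the first above is n = 50, value 3725.

3725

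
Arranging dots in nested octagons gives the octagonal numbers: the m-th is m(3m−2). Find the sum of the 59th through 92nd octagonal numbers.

586109

Σ i(3i−2) = 3Σi² − 2Σi over i = 59..92.
Σi = 4278 − 1711 = 2567 and Σi² = 263810 − 66729 = 197081.
3·197081 − 2·2567 = 586109.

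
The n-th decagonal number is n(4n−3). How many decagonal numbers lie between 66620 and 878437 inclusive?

340

The n-th decagonal number is n(4n−3).
Smallest index with value ≥ 66620: n = 130 (giving 67210).
Largest index with value ≤ 878437: n = 469 (giving 878437).
Indices 130 through 469: 340 terms.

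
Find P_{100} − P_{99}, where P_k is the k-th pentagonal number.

298

Consecutive pentagonal numbers differ by 3n − 2: here 3·100 − 2 = 298.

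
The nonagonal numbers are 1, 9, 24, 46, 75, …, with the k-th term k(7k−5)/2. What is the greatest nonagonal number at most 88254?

Solve n(7n−5)/2 ≤ 88254 for integer n.
n = 159 gives 88086 ≤ 88254, while n = 160 gives 89200 > 88254; so the answer is 88086.

88086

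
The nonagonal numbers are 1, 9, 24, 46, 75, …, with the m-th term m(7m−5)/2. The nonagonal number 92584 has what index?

Set n(7n−5)/2 = 92584, giving 7n² − 5n − 185168 = 0.
The discriminant is 25 + 56·92584 = 5184729, and √5184729 = 2277.
So n = (5 + 2277) / 14 = 2282/14 = 163.

163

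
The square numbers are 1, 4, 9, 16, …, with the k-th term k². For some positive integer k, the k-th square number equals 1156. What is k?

We need n² = 1156, so n = √1156 = 34.

34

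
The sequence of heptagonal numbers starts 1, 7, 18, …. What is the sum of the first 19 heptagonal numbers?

5890

Σ i(5i−3)/2 = (5Σi² − 3Σi) / 2 over i = 1..19.
Σi = 190 and Σi² = 2470.
(5·2470 − 3·190) / 2 = 11780/2 = 5890.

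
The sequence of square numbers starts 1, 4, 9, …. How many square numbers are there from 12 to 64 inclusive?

The n-th square number is n².
Smallest index with value ≥ 12: n = 4 (giving 16).
Largest index with value ≤ 64: n = 8 (giving 64).
Indices 4 through 8: 5 terms.

5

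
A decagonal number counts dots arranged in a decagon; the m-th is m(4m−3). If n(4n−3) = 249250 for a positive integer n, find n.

Set n(4n−3) = 249250, giving 4n² − 3n − 249250 = 0.
So n = (3 + 1997) / 8 = 2000/8 = 250.

250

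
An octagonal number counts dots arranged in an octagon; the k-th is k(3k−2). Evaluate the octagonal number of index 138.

56856

The 138th octagonal number is n(3n−2) with n = 138.
138·(3·138 − 2) = 138·412 = 56856.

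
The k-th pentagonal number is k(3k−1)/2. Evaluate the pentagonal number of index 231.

79926

231·(3·231 − 1)/2 = 231·692/2 = 231·346 = 79926.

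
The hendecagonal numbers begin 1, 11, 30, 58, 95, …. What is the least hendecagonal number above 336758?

336883

Solve n(9n−7)/2 > 336758 for integer n.
The largest n with value ≤ 336758 is 273 (since 334425 ≤ 336758 < 336883), so the first above is n = 274, value 336883.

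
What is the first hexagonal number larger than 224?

Solve n(2n−1) > 224 for integer n.
The largest n with value ≤ 224 is 10 (since 190 ≤ 224 < 231), so the first above is n = 11, value 231.

231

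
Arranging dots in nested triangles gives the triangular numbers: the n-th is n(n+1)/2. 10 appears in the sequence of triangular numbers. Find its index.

Set n(n+1)/2 = 10, giving n² + n − 20 = 0.
So n = (-1 + 9) / 2 = 8/2 = 4.

4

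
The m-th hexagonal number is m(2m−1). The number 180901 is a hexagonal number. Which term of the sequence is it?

301

Set n(2n−1) = 180901, giving 2n² − n − 180901 = 0.
The discriminant is 1 + 8·180901 = 1447209, and √1447209 = 1203.
So n = (1 + 1203) / 4 = 1204/4 = 301.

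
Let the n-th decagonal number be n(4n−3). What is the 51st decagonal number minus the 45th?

2286

51·(4·51 − 3) = 10251 and 45·(4·45 − 3) = 7965.
Difference: 10251 − 7965 = 2286.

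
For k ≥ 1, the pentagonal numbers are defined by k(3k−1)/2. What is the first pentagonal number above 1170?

Solve n(3n−1)/2 > 1170 for integer n.
The largest n with value ≤ 1170 is 28 (since 1162 ≤ 1170 < 1247), so the first above is n = 29, value 1247.

1247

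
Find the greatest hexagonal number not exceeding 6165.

5995

Solve n(2n−1) ≤ 6165 for integer n.
n = 55 gives 5995 ≤ 6165, while n = 56 gives 6216 > 6165; so the answer is 5995.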